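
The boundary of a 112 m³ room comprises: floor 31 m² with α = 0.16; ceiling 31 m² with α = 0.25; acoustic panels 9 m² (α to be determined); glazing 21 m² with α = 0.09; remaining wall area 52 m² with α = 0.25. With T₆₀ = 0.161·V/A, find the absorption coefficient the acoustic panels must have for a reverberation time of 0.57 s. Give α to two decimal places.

0.45

From T₆₀ = 0.161·V/A, the target T₆₀ = 0.57 s needs A = 0.161·112/0.57 = 31.64 m².
Absorption from the other surfaces = 31·0.16 + 31·0.25 + 21·0.09 + 52·0.25 = 27.60 m², so the acoustic panels must supply 4.04 m² over 9 m².
α = 4.04/9 = 0.448.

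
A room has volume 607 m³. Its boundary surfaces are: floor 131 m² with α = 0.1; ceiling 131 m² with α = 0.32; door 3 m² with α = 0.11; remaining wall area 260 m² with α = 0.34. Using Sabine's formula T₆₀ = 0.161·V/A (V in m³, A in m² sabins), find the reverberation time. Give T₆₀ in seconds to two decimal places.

A = Σ Sᵢαᵢ = 131·0.1 + 131·0.32 + 3·0.11 + 260·0.34 = 143.75 m².
T₆₀ = 0.161·V/A = 0.161·607/143.75 = 0.680 s.

0.68 s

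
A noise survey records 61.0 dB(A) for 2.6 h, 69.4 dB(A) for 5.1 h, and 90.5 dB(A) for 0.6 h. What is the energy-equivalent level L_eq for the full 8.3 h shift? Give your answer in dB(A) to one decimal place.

L_eq = 10·log₁₀[(1/T)·Σ tᵢ·10^(Lᵢ/10)] with T = 8.3 h.
Σ tᵢ·10^(Lᵢ/10) = 2.6·10^(61.0/10) + 5.1·10^(69.4/10) + 0.6·10^(90.5/10) = 7.209e+08.
L_eq = 10·log₁₀(7.209e+08/8.3) = 79.39 dB(A).

79.4 dB(A)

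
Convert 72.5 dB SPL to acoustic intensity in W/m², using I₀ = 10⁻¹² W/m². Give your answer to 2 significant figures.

I/I₀ = 10^(72.5/10) = 1.778e+07, so I = 1.778e+07 × 10⁻¹² W/m².

1.8e-05 W/m²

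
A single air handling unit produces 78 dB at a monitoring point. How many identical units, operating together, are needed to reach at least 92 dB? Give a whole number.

Need L₁ + 10·log₁₀ N ≥ 92, i.e. log₁₀ N ≥ 1.40.
N ≥ 10^(14.0/10) = 25.119, so N = 26.

26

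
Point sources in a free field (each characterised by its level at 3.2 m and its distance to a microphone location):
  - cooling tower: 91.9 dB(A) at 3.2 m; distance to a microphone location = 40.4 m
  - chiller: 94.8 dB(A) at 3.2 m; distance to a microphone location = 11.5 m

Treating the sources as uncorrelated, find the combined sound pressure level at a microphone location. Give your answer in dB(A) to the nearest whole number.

Propagate each source to the receiver with L = L_ref − 20·log₁₀(r/r_ref), then add intensities.
cooling tower: 91.9 − 20·log₁₀(40.4/3.2) = 91.9 − 22.02 = 69.88 dB(A).
chiller: 94.8 − 20·log₁₀(11.5/3.2) = 94.8 − 11.11 = 83.69 dB(A).
Σ 10^(L/10) = 2.435e+08 → L_total = 10·log₁₀(2.435e+08) = 83.87 dB(A).

84 dB(A)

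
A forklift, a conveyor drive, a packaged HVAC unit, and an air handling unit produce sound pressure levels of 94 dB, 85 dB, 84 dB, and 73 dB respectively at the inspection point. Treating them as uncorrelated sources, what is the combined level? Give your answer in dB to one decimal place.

94.9 dB

Incoherent sources combine by intensity addition: L_total = 10·log₁₀(Σ 10^(L_i/10)).
Σ 10^(L/10) = 10^(94/10) + 10^(85/10) + 10^(84/10) + 10^(73/10) = 3.099e+09.
L_total = 10·log₁₀(3.099e+09) = 94.91 dB.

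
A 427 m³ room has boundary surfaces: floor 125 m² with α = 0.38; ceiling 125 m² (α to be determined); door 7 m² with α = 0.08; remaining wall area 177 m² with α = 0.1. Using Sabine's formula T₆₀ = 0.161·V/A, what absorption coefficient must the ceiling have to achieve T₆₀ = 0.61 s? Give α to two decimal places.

0.38

From T₆₀ = 0.161·V/A, the target T₆₀ = 0.61 s needs A = 0.161·427/0.61 = 112.70 m².
Absorption from the other surfaces = 125·0.38 + 7·0.08 + 177·0.1 = 65.76 m², so the ceiling must supply 46.94 m² over 125 m².
α = 46.94/125 = 0.376.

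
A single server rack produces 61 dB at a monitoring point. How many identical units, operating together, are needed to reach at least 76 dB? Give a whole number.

32

N identical sources give L₁ + 10·log₁₀ N, so require 10·log₁₀ N ≥ 76 − 61 = 15.0 dB.
N ≥ 10^(15.0/10) = 31.623, so N = 32.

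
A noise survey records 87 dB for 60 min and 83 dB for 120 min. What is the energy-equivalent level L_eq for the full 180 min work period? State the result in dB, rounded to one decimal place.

84.8 dB

Weight each interval's intensity by its duration and average over T = 180 min:
Σ tᵢ·10^(Lᵢ/10) = 60·10^(87/10) + 120·10^(83/10) = 5.401e+10.
L_eq = 10·log₁₀(5.401e+10/180) = 84.77 dB.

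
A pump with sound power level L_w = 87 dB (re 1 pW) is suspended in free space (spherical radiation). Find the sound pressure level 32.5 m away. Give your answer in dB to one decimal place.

45.8 dB

L_p = L_w − 10·log₁₀(4π·r²) with r = 32.5 m.
4π·r² = 1.327e+04 m², 10·log₁₀ of that is 41.230 dB.
L_p = 87 − 41.230 = 45.77 dB.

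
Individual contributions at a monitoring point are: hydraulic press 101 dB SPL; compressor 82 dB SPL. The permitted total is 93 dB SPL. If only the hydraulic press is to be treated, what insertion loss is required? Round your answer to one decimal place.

Fixed contribution from the other source: Σ 10^(L/10) = 10^(82/10) = 1.585e+08 (82.00 dB SPL).
To meet 93 dB SPL overall, the treated hydraulic press may contribute at most 10^(93/10) − 1.585e+08 = 1.837e+09, i.e. 92.64 dB SPL.
So the hydraulic press must be reduced from 101 to 92.64 dB SPL: IL = 8.36 dB.

8.4 dB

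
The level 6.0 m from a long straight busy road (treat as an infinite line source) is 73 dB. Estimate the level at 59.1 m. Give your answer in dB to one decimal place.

63.1 dB

For a line source, L₂ = L₁ − 10·log₁₀(r₂/r₁).
L₂ = 73 − 10·log₁₀(59.1/6.0) = 73 − 9.934 = 63.07 dB.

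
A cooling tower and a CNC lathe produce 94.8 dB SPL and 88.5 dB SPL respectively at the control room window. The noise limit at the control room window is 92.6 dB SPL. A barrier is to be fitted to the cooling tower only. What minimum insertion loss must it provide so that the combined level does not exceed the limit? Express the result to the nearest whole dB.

Everything except the cooling tower sums to 10^(88.5/10) = 7.079e+08 in linear terms, 88.50 dB SPL.
The limit corresponds to 10^(92.6/10) = 1.820e+09; subtracting the fixed part leaves 1.112e+09 for the cooling tower, i.e. 90.46 dB SPL.
So the cooling tower must be reduced from 94.8 to 90.46 dB SPL: IL = 4.34 dB.

4 dB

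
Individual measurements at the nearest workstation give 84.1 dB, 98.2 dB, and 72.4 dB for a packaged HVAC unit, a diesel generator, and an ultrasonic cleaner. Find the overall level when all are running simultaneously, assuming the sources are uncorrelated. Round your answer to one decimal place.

Incoherent sources combine by intensity addition: L_total = 10·log₁₀(Σ 10^(L_i/10)).
Σ 10^(L/10) = 10^(84.1/10) + 10^(98.2/10) + 10^(72.4/10) = 6.881e+09.
L_total = 10·log₁₀(6.881e+09) = 98.38 dB.

98.4 dB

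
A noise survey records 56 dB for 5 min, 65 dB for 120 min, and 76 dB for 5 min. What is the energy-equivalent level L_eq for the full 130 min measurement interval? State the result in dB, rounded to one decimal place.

L_eq = 10·log₁₀[(1/T)·Σ tᵢ·10^(Lᵢ/10)] with T = 130 min.
Σ tᵢ·10^(Lᵢ/10) = 5·10^(56/10) + 120·10^(65/10) + 5·10^(76/10) = 5.805e+08.
L_eq = 10·log₁₀(5.805e+08/130) = 66.50 dB.

66.5 dB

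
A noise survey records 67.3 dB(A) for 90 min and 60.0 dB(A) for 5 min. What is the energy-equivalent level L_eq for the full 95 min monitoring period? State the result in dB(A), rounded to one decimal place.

L_eq = 10·log₁₀[(1/T)·Σ tᵢ·10^(Lᵢ/10)] with T = 95 min.
Σ tᵢ·10^(Lᵢ/10) = 90·10^(67.3/10) + 5·10^(60.0/10) = 4.883e+08.
L_eq = 10·log₁₀(4.883e+08/95) = 67.11 dB(A).

67.1 dB(A)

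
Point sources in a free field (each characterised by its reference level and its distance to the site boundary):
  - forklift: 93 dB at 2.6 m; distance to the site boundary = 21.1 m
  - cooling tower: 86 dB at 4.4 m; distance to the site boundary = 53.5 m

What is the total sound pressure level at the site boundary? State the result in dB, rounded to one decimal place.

Apply inverse-square spreading to bring every level to the receiver, then sum 10^(L/10).
forklift: 93 − 20·log₁₀(21.1/2.6) = 93 − 18.19 = 74.81 dB.
cooling tower: 86 − 20·log₁₀(53.5/4.4) = 86 − 21.70 = 64.30 dB.
Σ 10^(L/10) = 3.299e+07 → L_total = 10·log₁₀(3.299e+07) = 75.18 dB.

75.2 dB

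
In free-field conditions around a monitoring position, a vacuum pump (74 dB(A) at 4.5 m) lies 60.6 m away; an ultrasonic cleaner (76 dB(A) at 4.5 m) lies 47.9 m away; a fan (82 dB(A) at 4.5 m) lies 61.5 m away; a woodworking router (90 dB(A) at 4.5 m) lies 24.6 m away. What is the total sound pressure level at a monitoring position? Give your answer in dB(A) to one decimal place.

Apply inverse-square spreading to bring every level to the receiver, then sum 10^(L/10).
vacuum pump: 74 − 20·log₁₀(60.6/4.5) = 74 − 22.59 = 51.41 dB(A).
ultrasonic cleaner: 76 − 20·log₁₀(47.9/4.5) = 76 − 20.54 = 55.46 dB(A).
fan: 82 − 20·log₁₀(61.5/4.5) = 82 − 22.71 = 59.29 dB(A).
woodworking router: 90 − 20·log₁₀(24.6/4.5) = 90 − 14.75 = 75.25 dB(A).
Σ 10^(L/10) = 3.480e+07 → L_total = 10·log₁₀(3.480e+07) = 75.42 dB(A).

75.4 dB(A)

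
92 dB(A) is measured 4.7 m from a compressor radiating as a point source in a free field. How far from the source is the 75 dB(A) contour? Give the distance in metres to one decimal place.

33.3 m

The 17.0 dB drop corresponds to a distance ratio of 10^(17.0/20) for a point source.
r₂ = 4.7·10^((92−75)/20) = 4.7·10^(17.0/20) = 33.27 m.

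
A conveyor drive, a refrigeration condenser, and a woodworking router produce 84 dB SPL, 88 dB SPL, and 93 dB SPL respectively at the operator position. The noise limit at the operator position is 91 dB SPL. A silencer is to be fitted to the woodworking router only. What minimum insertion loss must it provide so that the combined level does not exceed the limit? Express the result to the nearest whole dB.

Fixed contribution from the other sources: Σ 10^(L/10) = 10^(84/10) + 10^(88/10) = 8.821e+08 (89.46 dB SPL).
The limit corresponds to 10^(91/10) = 1.259e+09; subtracting the fixed part leaves 3.768e+08 for the woodworking router, i.e. 85.76 dB SPL.
So the woodworking router must be reduced from 93 to 85.76 dB SPL: IL = 7.24 dB.

7 dB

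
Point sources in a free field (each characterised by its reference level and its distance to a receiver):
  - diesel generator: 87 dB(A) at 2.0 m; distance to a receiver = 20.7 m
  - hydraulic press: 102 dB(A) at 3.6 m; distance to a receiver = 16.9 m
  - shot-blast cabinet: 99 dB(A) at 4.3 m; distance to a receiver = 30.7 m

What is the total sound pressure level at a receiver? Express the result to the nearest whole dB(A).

89 dB(A)

First find each source's level at the receiver (point-source: −20·log₁₀(r/r_ref)), then combine on an intensity basis.
diesel generator: 87 − 20·log₁₀(20.7/2.0) = 87 − 20.30 = 66.70 dB(A).
hydraulic press: 102 − 20·log₁₀(16.9/3.6) = 102 − 13.43 = 88.57 dB(A).
shot-blast cabinet: 99 − 20·log₁₀(30.7/4.3) = 99 − 17.07 = 81.93 dB(A).
Σ 10^(L/10) = 8.797e+08 → L_total = 10·log₁₀(8.797e+08) = 89.44 dB(A).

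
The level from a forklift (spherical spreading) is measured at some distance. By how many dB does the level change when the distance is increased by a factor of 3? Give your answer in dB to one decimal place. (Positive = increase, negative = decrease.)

-9.5 dB

A point source loses 6 dB per doubling of distance; generally ΔL = −20·log₁₀(r₂/r₁).
ΔL = −20·log₁₀(3) = -9.54 dB.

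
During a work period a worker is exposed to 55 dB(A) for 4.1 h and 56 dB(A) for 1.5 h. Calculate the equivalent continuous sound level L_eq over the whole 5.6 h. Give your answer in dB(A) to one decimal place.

L_eq = 10·log₁₀[(1/T)·Σ tᵢ·10^(Lᵢ/10)] with T = 5.6 h.
Σ tᵢ·10^(Lᵢ/10) = 4.1·10^(55/10) + 1.5·10^(56/10) = 1.894e+06.
L_eq = 10·log₁₀(1.894e+06/5.6) = 55.29 dB(A).

55.3 dB(A)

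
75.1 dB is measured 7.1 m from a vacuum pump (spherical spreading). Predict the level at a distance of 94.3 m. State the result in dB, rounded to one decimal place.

52.6 dB

Spherical spreading from a point source gives a 20·log₁₀(r₂/r₁) drop.
L₂ = 75.1 − 20·log₁₀(94.3/7.1) = 75.1 − 22.465 = 52.63 dB.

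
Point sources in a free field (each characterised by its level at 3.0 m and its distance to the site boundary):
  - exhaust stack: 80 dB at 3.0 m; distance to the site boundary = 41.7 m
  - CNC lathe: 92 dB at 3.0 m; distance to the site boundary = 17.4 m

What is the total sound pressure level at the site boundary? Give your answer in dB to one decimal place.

First find each source's level at the receiver (point-source: −20·log₁₀(r/r_ref)), then combine on an intensity basis.
exhaust stack: 80 − 20·log₁₀(41.7/3.0) = 80 − 22.86 = 57.14 dB.
CNC lathe: 92 − 20·log₁₀(17.4/3.0) = 92 − 15.27 = 76.73 dB.
Σ 10^(L/10) = 4.763e+07 → L_total = 10·log₁₀(4.763e+07) = 76.78 dB.

76.8 dB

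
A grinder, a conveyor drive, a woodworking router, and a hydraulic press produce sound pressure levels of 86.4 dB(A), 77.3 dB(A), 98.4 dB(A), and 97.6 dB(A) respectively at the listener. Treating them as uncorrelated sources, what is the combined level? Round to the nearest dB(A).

For uncorrelated sources the intensities add, so convert each level to linear form, sum, and take 10·log₁₀ of the total.
Σ 10^(L/10) = 10^(86.4/10) + 10^(77.3/10) + 10^(98.4/10) + 10^(97.6/10) = 1.316e+10.
L_total = 10·log₁₀(1.316e+10) = 101.19 dB(A).

101 dB(A)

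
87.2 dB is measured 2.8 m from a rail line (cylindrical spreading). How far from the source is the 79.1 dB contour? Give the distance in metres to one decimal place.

The 8.1 dB drop corresponds to a distance ratio of 10^(8.1/10) for a line source.
r₂ = 2.8·10^((87.2−79.1)/10) = 2.8·10^(8.1/10) = 18.08 m.

18.1 m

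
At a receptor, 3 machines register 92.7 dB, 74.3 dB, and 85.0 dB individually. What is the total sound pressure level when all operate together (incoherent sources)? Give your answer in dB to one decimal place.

93.4 dB

Incoherent sources combine by intensity addition: L_total = 10·log₁₀(Σ 10^(L_i/10)).
Σ 10^(L/10) = 10^(92.7/10) + 10^(74.3/10) + 10^(85.0/10) = 2.205e+09.
L_total = 10·log₁₀(2.205e+09) = 93.43 dB.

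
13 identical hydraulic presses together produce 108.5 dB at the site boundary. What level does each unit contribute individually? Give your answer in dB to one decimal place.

For N identical incoherent sources L_total = L₁ + 10·log₁₀ N, so L₁ = 108.5 − 10·log₁₀(13) = 108.5 − 11.139.

97.4 dB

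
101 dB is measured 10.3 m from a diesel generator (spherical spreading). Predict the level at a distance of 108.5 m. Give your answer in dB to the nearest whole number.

81 dB

For a point source, L₂ = L₁ − 20·log₁₀(r₂/r₁).
L₂ = 101 − 20·log₁₀(108.5/10.3) = 101 − 20.452 = 80.55 dB.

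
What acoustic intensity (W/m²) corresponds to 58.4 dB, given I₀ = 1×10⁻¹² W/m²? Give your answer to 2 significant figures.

I = I₀·10^(L/10) = 10⁻¹² × 10^(58.4/10) = 10^(-6.160).

6.9e-07 W/m²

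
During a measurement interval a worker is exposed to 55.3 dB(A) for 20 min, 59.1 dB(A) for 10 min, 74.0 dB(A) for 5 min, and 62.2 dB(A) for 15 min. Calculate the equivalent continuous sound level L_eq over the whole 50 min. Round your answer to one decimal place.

The energy average is taken in the linear domain: L_eq = 10·log₁₀[(Σ tᵢ·10^(Lᵢ/10))/T], T = 50 min.
Σ tᵢ·10^(Lᵢ/10) = 20·10^(55.3/10) + 10·10^(59.1/10) + 5·10^(74.0/10) + 15·10^(62.2/10) = 1.654e+08.
L_eq = 10·log₁₀(1.654e+08/50) = 65.20 dB(A).

65.2 dB(A)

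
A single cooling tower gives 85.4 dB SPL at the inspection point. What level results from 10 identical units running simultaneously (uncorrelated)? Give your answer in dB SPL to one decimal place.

N identical incoherent sources raise the level by 10·log₁₀ N.
L_total = 85.4 + 10·log₁₀(10) = 85.4 + 10.000 = 95.40 dB SPL.

95.4 dB SPL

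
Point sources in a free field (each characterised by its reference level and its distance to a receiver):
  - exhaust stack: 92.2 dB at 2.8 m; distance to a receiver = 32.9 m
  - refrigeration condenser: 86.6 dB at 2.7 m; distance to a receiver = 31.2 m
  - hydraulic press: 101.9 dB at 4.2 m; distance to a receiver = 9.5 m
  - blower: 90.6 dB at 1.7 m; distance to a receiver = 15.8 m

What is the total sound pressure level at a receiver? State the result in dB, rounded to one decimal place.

94.9 dB

Propagate each source to the receiver with L = L_ref − 20·log₁₀(r/r_ref), then add intensities.
exhaust stack: 92.2 − 20·log₁₀(32.9/2.8) = 92.2 − 21.40 = 70.80 dB.
refrigeration condenser: 86.6 − 20·log₁₀(31.2/2.7) = 86.6 − 21.26 = 65.34 dB.
hydraulic press: 101.9 − 20·log₁₀(9.5/4.2) = 101.9 − 7.09 = 94.81 dB.
blower: 90.6 − 20·log₁₀(15.8/1.7) = 90.6 − 19.36 = 71.24 dB.
Σ 10^(L/10) = 3.056e+09 → L_total = 10·log₁₀(3.056e+09) = 94.85 dB.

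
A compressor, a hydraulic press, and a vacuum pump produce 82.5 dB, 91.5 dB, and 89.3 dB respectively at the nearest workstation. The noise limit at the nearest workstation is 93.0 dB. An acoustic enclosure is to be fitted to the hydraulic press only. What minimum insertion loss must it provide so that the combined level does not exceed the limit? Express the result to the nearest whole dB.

Fixed contribution from the other sources: Σ 10^(L/10) = 10^(82.5/10) + 10^(89.3/10) = 1.029e+09 (90.12 dB).
To meet 93.0 dB overall, the treated hydraulic press may contribute at most 10^(93.0/10) − 1.029e+09 = 9.663e+08, i.e. 89.85 dB.
So the hydraulic press must be reduced from 91.5 to 89.85 dB: IL = 1.65 dB.

2 dB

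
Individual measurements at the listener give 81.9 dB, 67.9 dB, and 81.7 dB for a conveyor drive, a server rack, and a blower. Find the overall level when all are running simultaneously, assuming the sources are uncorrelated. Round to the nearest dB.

85 dB

For uncorrelated sources the intensities add, so convert each level to linear form, sum, and take 10·log₁₀ of the total.
Σ 10^(L/10) = 10^(81.9/10) + 10^(67.9/10) + 10^(81.7/10) = 3.090e+08.
L_total = 10·log₁₀(3.090e+08) = 84.90 dB.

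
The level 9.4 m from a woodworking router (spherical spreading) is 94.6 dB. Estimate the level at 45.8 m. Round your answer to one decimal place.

For a point source, L₂ = L₁ − 20·log₁₀(r₂/r₁).
L₂ = 94.6 − 20·log₁₀(45.8/9.4) = 94.6 − 13.755 = 80.85 dB.

80.8 dB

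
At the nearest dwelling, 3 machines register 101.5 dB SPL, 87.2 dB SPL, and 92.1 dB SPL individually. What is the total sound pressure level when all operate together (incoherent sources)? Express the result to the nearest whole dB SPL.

For uncorrelated sources the intensities add, so convert each level to linear form, sum, and take 10·log₁₀ of the total.
Σ 10^(L/10) = 10^(101.5/10) + 10^(87.2/10) + 10^(92.1/10) = 1.627e+10.
L_total = 10·log₁₀(1.627e+10) = 102.11 dB SPL.

102 dB SPL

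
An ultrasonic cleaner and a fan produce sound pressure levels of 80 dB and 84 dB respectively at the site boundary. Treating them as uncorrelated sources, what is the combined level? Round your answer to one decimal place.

85.5 dB

For uncorrelated sources the intensities add, so convert each level to linear form, sum, and take 10·log₁₀ of the total.
Σ 10^(L/10) = 10^(80/10) + 10^(84/10) = 3.512e+08.
L_total = 10·log₁₀(3.512e+08) = 85.46 dB.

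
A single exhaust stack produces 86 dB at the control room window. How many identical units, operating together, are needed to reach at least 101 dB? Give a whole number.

The shortfall is 101 − 86 = 15.0 dB, and N units add 10·log₁₀ N, so need 10·log₁₀ N ≥ 15.0.
N ≥ 10^(15.0/10) = 31.623, so N = 32.

32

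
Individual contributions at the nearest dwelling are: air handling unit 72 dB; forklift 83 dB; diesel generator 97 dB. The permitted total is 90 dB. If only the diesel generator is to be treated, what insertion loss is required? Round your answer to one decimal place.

8.1 dB

Fixed contribution from the other sources: Σ 10^(L/10) = 10^(72/10) + 10^(83/10) = 2.154e+08 (83.33 dB).
To meet 90 dB overall, the treated diesel generator may contribute at most 10^(90/10) − 2.154e+08 = 7.846e+08, i.e. 88.95 dB.
Required insertion loss = 97 − 88.95 = 8.05 dB.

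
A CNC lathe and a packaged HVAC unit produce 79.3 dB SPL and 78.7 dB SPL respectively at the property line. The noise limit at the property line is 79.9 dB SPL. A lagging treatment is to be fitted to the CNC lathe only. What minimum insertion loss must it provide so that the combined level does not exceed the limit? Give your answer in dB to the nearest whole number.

The untreated sources together contribute 10^(78.7/10) = 7.413e+07, i.e. 78.70 dB SPL.
The limit corresponds to 10^(79.9/10) = 9.772e+07; subtracting the fixed part leaves 2.359e+07 for the CNC lathe, i.e. 73.73 dB SPL.
Required insertion loss = 79.3 − 73.73 = 5.57 dB.

6 dB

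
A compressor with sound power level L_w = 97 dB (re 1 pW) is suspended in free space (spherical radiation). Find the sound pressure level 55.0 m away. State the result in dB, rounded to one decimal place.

51.2 dB

The power spreads over a sphere of area 4π·r², so L_p = L_w − 10·log₁₀(4π·r²).
4π·r² = 3.801e+04 m², 10·log₁₀ of that is 45.799 dB.
L_p = 97 − 45.799 = 51.20 dB.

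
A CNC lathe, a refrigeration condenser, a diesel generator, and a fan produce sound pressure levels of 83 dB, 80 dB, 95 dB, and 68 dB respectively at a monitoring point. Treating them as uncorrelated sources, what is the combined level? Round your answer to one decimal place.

Incoherent sources combine by intensity addition: L_total = 10·log₁₀(Σ 10^(L_i/10)).
Σ 10^(L/10) = 10^(83/10) + 10^(80/10) + 10^(95/10) + 10^(68/10) = 3.468e+09.
L_total = 10·log₁₀(3.468e+09) = 95.40 dB.

95.4 dB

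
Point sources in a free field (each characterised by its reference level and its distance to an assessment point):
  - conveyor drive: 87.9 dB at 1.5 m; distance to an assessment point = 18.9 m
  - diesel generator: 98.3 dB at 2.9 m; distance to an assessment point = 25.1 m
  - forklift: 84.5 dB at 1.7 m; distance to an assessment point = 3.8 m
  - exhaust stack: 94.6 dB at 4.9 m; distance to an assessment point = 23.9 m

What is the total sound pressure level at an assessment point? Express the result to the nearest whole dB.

84 dB

First find each source's level at the receiver (point-source: −20·log₁₀(r/r_ref)), then combine on an intensity basis.
conveyor drive: 87.9 − 20·log₁₀(18.9/1.5) = 87.9 − 22.01 = 65.89 dB.
diesel generator: 98.3 − 20·log₁₀(25.1/2.9) = 98.3 − 18.75 = 79.55 dB.
forklift: 84.5 − 20·log₁₀(3.8/1.7) = 84.5 − 6.99 = 77.51 dB.
exhaust stack: 94.6 − 20·log₁₀(23.9/4.9) = 94.6 − 13.76 = 80.84 dB.
Σ 10^(L/10) = 2.718e+08 → L_total = 10·log₁₀(2.718e+08) = 84.34 dB.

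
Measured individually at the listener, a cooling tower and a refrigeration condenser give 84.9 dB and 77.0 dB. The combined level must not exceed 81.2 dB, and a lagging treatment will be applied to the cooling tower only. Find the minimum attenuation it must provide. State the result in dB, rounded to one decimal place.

Everything except the cooling tower sums to 10^(77.0/10) = 5.012e+07 in linear terms, 77.00 dB.
The limit corresponds to 10^(81.2/10) = 1.318e+08; subtracting the fixed part leaves 8.171e+07 for the cooling tower, i.e. 79.12 dB.
Required insertion loss = 84.9 − 79.12 = 5.78 dB.

5.8 dB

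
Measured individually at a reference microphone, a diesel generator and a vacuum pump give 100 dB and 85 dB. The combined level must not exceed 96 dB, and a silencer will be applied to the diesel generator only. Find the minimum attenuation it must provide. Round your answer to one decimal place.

4.4 dB

Everything except the diesel generator sums to 10^(85/10) = 3.162e+08 in linear terms, 85.00 dB.
To meet 96 dB overall, the treated diesel generator may contribute at most 10^(96/10) − 3.162e+08 = 3.665e+09, i.e. 95.64 dB.
Required insertion loss = 100 − 95.64 = 4.36 dB.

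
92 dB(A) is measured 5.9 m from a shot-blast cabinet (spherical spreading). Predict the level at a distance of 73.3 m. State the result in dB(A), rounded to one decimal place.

Spherical spreading from a point source gives a 20·log₁₀(r₂/r₁) drop.
L₂ = 92 − 20·log₁₀(73.3/5.9) = 92 − 21.885 = 70.11 dB(A).

70.1 dB(A)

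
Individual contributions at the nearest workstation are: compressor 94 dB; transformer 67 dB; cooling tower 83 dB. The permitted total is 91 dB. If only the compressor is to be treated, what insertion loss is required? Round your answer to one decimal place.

Everything except the compressor sums to 10^(67/10) + 10^(83/10) = 2.045e+08 in linear terms, 83.11 dB.
To meet 91 dB overall, the treated compressor may contribute at most 10^(91/10) − 2.045e+08 = 1.054e+09, i.e. 90.23 dB.
Required insertion loss = 94 − 90.23 = 3.77 dB.

3.8 dB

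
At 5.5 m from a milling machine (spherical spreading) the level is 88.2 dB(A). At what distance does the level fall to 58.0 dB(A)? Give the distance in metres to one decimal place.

The 30.2 dB drop corresponds to a distance ratio of 10^(30.2/20) for a point source.
r₂ = 5.5·10^((88.2−58.0)/20) = 5.5·10^(30.2/20) = 177.98 m.

178.0 m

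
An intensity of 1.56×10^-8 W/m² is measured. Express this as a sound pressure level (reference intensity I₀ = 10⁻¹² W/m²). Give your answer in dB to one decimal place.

Dividing by I₀ shifts the exponent by 12: I/I₀ = 1.56×10^4.
L = 10·(0.1931 + 4) = 41.93 dB.

41.9 dB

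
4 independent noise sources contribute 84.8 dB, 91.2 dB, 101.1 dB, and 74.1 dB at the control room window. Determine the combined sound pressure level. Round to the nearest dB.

102 dB

Incoherent sources combine by intensity addition: L_total = 10·log₁₀(Σ 10^(L_i/10)).
Σ 10^(L/10) = 10^(84.8/10) + 10^(91.2/10) + 10^(101.1/10) + 10^(74.1/10) = 1.453e+10.
L_total = 10·log₁₀(1.453e+10) = 101.62 dB.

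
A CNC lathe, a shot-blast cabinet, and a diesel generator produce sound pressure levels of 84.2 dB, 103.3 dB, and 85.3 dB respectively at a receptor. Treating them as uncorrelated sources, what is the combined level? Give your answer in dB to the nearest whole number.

103 dB

Incoherent sources combine by intensity addition: L_total = 10·log₁₀(Σ 10^(L_i/10)).
Σ 10^(L/10) = 10^(84.2/10) + 10^(103.3/10) + 10^(85.3/10) = 2.198e+10.
L_total = 10·log₁₀(2.198e+10) = 103.42 dB.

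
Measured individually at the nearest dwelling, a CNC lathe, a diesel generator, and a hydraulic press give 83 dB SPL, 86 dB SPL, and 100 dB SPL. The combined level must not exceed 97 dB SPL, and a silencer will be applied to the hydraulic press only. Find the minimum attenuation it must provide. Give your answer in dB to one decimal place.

Everything except the hydraulic press sums to 10^(83/10) + 10^(86/10) = 5.976e+08 in linear terms, 87.76 dB SPL.
To meet 97 dB SPL overall, the treated hydraulic press may contribute at most 10^(97/10) − 5.976e+08 = 4.414e+09, i.e. 96.45 dB SPL.
So the hydraulic press must be reduced from 100 to 96.45 dB SPL: IL = 3.55 dB.

3.6 dB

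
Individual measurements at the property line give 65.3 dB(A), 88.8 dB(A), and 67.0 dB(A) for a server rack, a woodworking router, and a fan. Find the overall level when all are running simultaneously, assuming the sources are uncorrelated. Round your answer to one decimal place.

Incoherent sources combine by intensity addition: L_total = 10·log₁₀(Σ 10^(L_i/10)).
Σ 10^(L/10) = 10^(65.3/10) + 10^(88.8/10) + 10^(67.0/10) = 7.670e+08.
L_total = 10·log₁₀(7.670e+08) = 88.85 dB(A).

88.8 dB(A)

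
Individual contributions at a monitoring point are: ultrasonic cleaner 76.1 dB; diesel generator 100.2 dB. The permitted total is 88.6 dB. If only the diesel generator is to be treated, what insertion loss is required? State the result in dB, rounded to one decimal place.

The untreated sources together contribute 10^(76.1/10) = 4.074e+07, i.e. 76.10 dB.
To meet 88.6 dB overall, the treated diesel generator may contribute at most 10^(88.6/10) − 4.074e+07 = 6.837e+08, i.e. 88.35 dB.
Required insertion loss = 100.2 − 88.35 = 11.85 dB.

11.9 dB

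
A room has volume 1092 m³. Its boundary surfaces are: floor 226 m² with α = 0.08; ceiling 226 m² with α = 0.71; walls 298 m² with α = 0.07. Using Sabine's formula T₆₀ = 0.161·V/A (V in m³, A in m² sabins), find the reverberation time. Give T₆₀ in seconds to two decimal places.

Summing Sᵢαᵢ: 226·0.08 + 226·0.71 + 298·0.07 = 199.40 m².
T₆₀ = 0.161·V/A = 0.161·1092/199.40 = 0.882 s.

0.88 s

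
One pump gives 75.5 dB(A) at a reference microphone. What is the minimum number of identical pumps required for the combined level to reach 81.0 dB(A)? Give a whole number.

4

N identical sources give L₁ + 10·log₁₀ N, so require 10·log₁₀ N ≥ 81.0 − 75.5 = 5.5 dB.
N ≥ 10^(5.5/10) = 3.548, so N = 4.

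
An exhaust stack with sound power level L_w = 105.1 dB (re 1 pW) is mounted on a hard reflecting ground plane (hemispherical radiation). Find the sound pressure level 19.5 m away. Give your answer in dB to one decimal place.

71.3 dB

Free-field hemispherical radiation: L_p = L_w − 10·log₁₀(2π·r²), r = 19.5 m.
2π·r² = 2389 m², 10·log₁₀ of that is 33.782 dB.
L_p = 105.1 − 33.782 = 71.32 dB.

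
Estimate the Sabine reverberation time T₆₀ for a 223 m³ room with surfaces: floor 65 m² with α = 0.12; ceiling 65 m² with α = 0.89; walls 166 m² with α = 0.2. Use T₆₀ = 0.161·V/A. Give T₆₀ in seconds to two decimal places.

Total absorption A = 65·0.12 + 65·0.89 + 166·0.2 = 98.85 m² sabins.
T₆₀ = 0.161·V/A = 0.161·223/98.85 = 0.363 s.

0.36 s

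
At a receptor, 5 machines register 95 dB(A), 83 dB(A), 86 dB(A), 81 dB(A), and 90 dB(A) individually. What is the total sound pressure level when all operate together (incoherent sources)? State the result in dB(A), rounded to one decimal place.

Incoherent sources combine by intensity addition: L_total = 10·log₁₀(Σ 10^(L_i/10)).
Σ 10^(L/10) = 10^(95/10) + 10^(83/10) + 10^(86/10) + 10^(81/10) + 10^(90/10) = 4.886e+09.
L_total = 10·log₁₀(4.886e+09) = 96.89 dB(A).

96.9 dB(A)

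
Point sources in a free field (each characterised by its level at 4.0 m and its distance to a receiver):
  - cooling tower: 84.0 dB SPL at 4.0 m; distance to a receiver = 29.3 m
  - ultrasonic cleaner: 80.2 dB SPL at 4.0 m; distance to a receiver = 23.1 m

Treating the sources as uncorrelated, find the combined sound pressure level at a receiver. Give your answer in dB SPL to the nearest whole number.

Apply inverse-square spreading to bring every level to the receiver, then sum 10^(L/10).
cooling tower: 84.0 − 20·log₁₀(29.3/4.0) = 84.0 − 17.30 = 66.70 dB SPL.
ultrasonic cleaner: 80.2 − 20·log₁₀(23.1/4.0) = 80.2 − 15.23 = 64.97 dB SPL.
Σ 10^(L/10) = 7.821e+06 → L_total = 10·log₁₀(7.821e+06) = 68.93 dB SPL.

69 dB SPL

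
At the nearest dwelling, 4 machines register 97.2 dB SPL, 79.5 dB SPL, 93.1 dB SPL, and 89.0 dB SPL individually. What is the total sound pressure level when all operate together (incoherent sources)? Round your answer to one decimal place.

99.1 dB SPL

For uncorrelated sources the intensities add, so convert each level to linear form, sum, and take 10·log₁₀ of the total.
Σ 10^(L/10) = 10^(97.2/10) + 10^(79.5/10) + 10^(93.1/10) + 10^(89.0/10) = 8.173e+09.
L_total = 10·log₁₀(8.173e+09) = 99.12 dB SPL.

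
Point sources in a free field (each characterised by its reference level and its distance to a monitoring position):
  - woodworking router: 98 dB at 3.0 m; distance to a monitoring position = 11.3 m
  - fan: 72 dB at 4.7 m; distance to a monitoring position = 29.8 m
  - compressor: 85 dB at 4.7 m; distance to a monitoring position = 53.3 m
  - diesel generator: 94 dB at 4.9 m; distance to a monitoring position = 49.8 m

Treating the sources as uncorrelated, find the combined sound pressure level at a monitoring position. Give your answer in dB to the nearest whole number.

87 dB

Apply inverse-square spreading to bring every level to the receiver, then sum 10^(L/10).
woodworking router: 98 − 20·log₁₀(11.3/3.0) = 98 − 11.52 = 86.48 dB.
fan: 72 − 20·log₁₀(29.8/4.7) = 72 − 16.04 = 55.96 dB.
compressor: 85 − 20·log₁₀(53.3/4.7) = 85 − 21.09 = 63.91 dB.
diesel generator: 94 − 20·log₁₀(49.8/4.9) = 94 − 20.14 = 73.86 dB.
Σ 10^(L/10) = 4.719e+08 → L_total = 10·log₁₀(4.719e+08) = 86.74 dB.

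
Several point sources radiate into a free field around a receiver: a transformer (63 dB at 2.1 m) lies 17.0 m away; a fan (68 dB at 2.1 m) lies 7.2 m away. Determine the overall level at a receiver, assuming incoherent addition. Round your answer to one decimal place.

First find each source's level at the receiver (point-source: −20·log₁₀(r/r_ref)), then combine on an intensity basis.
transformer: 63 − 20·log₁₀(17.0/2.1) = 63 − 18.16 = 44.84 dB.
fan: 68 − 20·log₁₀(7.2/2.1) = 68 − 10.70 = 57.30 dB.
Σ 10^(L/10) = 5.672e+05 → L_total = 10·log₁₀(5.672e+05) = 57.54 dB.

57.5 dB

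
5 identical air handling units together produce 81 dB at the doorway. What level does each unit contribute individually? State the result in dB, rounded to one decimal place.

For N identical incoherent sources L_total = L₁ + 10·log₁₀ N, so L₁ = 81 − 10·log₁₀(5) = 81 − 6.990.

74.0 dB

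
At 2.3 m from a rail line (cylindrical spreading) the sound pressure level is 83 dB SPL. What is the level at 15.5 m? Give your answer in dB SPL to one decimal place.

74.7 dB SPL

For a line source, L₂ = L₁ − 10·log₁₀(r₂/r₁).
L₂ = 83 − 10·log₁₀(15.5/2.3) = 83 − 8.286 = 74.71 dB SPL.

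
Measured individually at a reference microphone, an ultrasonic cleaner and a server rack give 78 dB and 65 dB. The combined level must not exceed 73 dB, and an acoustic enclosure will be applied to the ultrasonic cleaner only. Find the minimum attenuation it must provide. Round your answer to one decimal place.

Fixed contribution from the other source: Σ 10^(L/10) = 10^(65/10) = 3.162e+06 (65.00 dB).
The limit corresponds to 10^(73/10) = 1.995e+07; subtracting the fixed part leaves 1.679e+07 for the ultrasonic cleaner, i.e. 72.25 dB.
Required insertion loss = 78 − 72.25 = 5.75 dB.

5.7 dB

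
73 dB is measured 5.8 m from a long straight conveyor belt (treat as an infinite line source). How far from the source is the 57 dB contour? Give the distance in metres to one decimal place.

For a line source L₁ − L₂ = 10·log₁₀(r₂/r₁), so r₂ = r₁·10^((L₁−L₂)/10).
r₂ = 5.8·10^((73−57)/10) = 5.8·10^(16.0/10) = 230.90 m.

230.9 m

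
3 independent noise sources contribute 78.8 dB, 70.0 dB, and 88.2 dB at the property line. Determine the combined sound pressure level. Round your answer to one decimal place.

88.7 dB

For uncorrelated sources the intensities add, so convert each level to linear form, sum, and take 10·log₁₀ of the total.
Σ 10^(L/10) = 10^(78.8/10) + 10^(70.0/10) + 10^(88.2/10) = 7.466e+08.
L_total = 10·log₁₀(7.466e+08) = 88.73 dB.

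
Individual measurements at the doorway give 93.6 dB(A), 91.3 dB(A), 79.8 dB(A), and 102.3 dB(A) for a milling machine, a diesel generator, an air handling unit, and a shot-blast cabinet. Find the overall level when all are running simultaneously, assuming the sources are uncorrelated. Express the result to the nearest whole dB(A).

Incoherent sources combine by intensity addition: L_total = 10·log₁₀(Σ 10^(L_i/10)).
Σ 10^(L/10) = 10^(93.6/10) + 10^(91.3/10) + 10^(79.8/10) + 10^(102.3/10) = 2.072e+10.
L_total = 10·log₁₀(2.072e+10) = 103.16 dB(A).

103 dB(A)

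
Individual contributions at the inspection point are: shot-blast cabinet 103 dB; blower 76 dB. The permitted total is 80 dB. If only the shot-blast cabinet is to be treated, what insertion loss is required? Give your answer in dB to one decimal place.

Fixed contribution from the other source: Σ 10^(L/10) = 10^(76/10) = 3.981e+07 (76.00 dB).
To meet 80 dB overall, the treated shot-blast cabinet may contribute at most 10^(80/10) − 3.981e+07 = 6.019e+07, i.e. 77.80 dB.
So the shot-blast cabinet must be reduced from 103 to 77.80 dB: IL = 25.20 dB.

25.2 dB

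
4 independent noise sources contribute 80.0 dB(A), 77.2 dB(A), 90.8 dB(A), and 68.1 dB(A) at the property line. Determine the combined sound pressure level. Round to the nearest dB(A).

91 dB(A)

Incoherent sources combine by intensity addition: L_total = 10·log₁₀(Σ 10^(L_i/10)).
Σ 10^(L/10) = 10^(80.0/10) + 10^(77.2/10) + 10^(90.8/10) + 10^(68.1/10) = 1.361e+09.
L_total = 10·log₁₀(1.361e+09) = 91.34 dB(A).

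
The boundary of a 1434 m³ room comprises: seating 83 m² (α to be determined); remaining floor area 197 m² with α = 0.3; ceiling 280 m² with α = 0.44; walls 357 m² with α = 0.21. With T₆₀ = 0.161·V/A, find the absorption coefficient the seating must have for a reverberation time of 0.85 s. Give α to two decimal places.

0.17

Required total absorption A = 0.161·1434/0.85 = 271.62 m².
Absorption from the other surfaces = 197·0.3 + 280·0.44 + 357·0.21 = 257.27 m², so the seating must supply 14.35 m² over 83 m².
α = 14.35/83 = 0.173.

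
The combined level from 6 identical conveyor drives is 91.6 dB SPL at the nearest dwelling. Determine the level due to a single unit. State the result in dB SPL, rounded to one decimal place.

Dividing the total intensity by 6 lowers the level by 10·log₁₀ 6 = 7.782 dB: L₁ = 91.6 − 7.782.

83.8 dB SPL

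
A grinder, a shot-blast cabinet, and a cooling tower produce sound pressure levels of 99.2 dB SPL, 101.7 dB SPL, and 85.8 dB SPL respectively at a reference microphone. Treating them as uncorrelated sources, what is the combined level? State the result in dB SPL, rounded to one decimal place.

Incoherent sources combine by intensity addition: L_total = 10·log₁₀(Σ 10^(L_i/10)).
Σ 10^(L/10) = 10^(99.2/10) + 10^(101.7/10) + 10^(85.8/10) = 2.349e+10.
L_total = 10·log₁₀(2.349e+10) = 103.71 dB SPL.

103.7 dB SPL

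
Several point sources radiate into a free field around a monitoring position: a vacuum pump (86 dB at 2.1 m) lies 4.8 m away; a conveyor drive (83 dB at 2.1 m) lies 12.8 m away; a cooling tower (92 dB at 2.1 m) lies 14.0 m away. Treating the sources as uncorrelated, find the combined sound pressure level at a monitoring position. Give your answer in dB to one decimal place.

Propagate each source to the receiver with L = L_ref − 20·log₁₀(r/r_ref), then add intensities.
vacuum pump: 86 − 20·log₁₀(4.8/2.1) = 86 − 7.18 = 78.82 dB.
conveyor drive: 83 − 20·log₁₀(12.8/2.1) = 83 − 15.70 = 67.30 dB.
cooling tower: 92 − 20·log₁₀(14.0/2.1) = 92 − 16.48 = 75.52 dB.
Σ 10^(L/10) = 1.172e+08 → L_total = 10·log₁₀(1.172e+08) = 80.69 dB.

80.7 dB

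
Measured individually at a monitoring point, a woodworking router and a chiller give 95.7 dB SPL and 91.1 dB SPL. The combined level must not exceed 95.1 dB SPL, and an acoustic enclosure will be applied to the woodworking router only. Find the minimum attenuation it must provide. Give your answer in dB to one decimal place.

Everything except the woodworking router sums to 10^(91.1/10) = 1.288e+09 in linear terms, 91.10 dB SPL.
The limit corresponds to 10^(95.1/10) = 3.236e+09; subtracting the fixed part leaves 1.948e+09 for the woodworking router, i.e. 92.90 dB SPL.
So the woodworking router must be reduced from 95.7 to 92.90 dB SPL: IL = 2.80 dB.

2.8 dB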